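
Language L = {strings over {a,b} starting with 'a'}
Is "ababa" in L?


first symbol = 'a'

Yes, "ababa" is in L


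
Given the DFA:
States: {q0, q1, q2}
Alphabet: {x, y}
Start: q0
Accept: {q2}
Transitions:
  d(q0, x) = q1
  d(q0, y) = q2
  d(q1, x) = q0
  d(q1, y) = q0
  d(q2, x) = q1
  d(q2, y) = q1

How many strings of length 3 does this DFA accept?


Enumerating all length-3 strings:
  "xxx" -> q1 [reject]
  "xxy" -> q2 [accept]
  "xyx" -> q1 [reject]
  "xyy" -> q2 [accept]
  "yxx" -> q0 [reject]
  "yxy" -> q0 [reject]
  "yyx" -> q0 [reject]
  "yyy" -> q0 [reject]

2 out of 8


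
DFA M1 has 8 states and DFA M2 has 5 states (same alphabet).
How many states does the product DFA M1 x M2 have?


Product construction pairs every M1 state with every M2 state.
8 * 5 = 40

40


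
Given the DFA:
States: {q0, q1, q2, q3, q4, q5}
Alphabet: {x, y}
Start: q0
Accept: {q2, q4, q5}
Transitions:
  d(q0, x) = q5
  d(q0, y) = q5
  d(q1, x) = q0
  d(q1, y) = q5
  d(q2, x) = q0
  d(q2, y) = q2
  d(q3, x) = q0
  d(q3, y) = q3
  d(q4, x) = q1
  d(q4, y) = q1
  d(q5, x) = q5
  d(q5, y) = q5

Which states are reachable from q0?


BFS from q0:
  layer 0: {q0}
  layer 1: {q5}

{q0, q5}


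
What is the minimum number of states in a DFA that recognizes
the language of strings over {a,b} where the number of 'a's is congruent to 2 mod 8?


States track (count of 'a') mod 8.
Need 8 states: one per remainder 0..7; accept = remainder 2.

8


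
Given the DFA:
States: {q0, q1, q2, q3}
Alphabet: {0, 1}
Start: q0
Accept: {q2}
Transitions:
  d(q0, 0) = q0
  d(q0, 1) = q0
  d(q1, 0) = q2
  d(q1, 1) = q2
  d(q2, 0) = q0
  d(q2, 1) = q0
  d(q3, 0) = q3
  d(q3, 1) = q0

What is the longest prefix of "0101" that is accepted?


Run the DFA, marking each prefix where the state is accepting:
  "" -> q0 [reject]
  "0" -> q0 [reject]
  "01" -> q0 [reject]
  "010" -> q0 [reject]
  "0101" -> q0 [reject]

No prefix is accepted


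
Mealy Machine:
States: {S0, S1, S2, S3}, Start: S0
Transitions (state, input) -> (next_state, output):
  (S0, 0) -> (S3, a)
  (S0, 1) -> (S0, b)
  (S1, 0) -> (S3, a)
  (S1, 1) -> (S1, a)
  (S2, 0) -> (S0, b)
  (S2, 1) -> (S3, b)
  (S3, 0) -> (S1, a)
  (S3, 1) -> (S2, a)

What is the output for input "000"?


Step-by-step:
  (S0, 0) -> (S3, a)
  (S3, 0) -> (S1, a)
  (S1, 0) -> (S3, a)

"aaa"


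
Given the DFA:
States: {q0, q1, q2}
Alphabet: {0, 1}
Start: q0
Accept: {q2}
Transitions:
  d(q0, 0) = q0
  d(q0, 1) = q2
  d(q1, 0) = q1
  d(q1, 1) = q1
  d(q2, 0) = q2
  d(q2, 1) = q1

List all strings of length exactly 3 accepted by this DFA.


All strings of length 3: 8 total
Accepted: 3

"001", "010", "100"


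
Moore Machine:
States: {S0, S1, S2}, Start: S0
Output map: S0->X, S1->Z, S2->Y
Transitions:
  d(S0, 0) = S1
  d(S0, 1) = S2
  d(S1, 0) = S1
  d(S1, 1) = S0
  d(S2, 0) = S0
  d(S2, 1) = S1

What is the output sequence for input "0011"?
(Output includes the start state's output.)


Start: S0 (output X)
  --0--> S1 (output Z)
  --0--> S1 (output Z)
  --1--> S0 (output X)
  --1--> S2 (output Y)

"XZZXY"


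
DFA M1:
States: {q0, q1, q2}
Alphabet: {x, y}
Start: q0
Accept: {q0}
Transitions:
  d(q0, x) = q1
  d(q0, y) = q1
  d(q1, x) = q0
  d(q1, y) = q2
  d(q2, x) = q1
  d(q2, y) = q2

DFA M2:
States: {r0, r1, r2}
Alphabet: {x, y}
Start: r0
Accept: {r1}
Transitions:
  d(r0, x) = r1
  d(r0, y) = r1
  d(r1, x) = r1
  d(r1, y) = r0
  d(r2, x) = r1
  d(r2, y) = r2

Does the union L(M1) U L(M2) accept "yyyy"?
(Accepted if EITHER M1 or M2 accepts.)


M1: final=q2 accepted=False
M2: final=r0 accepted=False

No, union rejects (neither accepts)


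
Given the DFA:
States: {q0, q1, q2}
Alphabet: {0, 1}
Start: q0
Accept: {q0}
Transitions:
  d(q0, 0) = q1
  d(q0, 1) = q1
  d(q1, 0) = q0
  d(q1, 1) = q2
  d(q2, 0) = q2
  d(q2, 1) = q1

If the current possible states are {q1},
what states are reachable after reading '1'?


Apply transition on '1' from each current state:
  d(q1, 1) = q2

{q2}


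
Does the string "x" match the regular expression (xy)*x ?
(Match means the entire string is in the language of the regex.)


|string| = 1; first = 'x'; last = 'x'

Yes, "x" matches (xy)*x


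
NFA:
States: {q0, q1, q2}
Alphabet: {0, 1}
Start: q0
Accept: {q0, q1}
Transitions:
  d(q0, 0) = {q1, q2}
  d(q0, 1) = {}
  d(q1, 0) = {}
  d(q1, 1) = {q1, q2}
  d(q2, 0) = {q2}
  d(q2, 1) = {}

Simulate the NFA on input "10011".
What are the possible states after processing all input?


Start: {q0}
  --1--> {}
  --0--> {}
  --0--> {}
  --1--> {}
  --1--> {}

{} (empty set, no valid transitions)


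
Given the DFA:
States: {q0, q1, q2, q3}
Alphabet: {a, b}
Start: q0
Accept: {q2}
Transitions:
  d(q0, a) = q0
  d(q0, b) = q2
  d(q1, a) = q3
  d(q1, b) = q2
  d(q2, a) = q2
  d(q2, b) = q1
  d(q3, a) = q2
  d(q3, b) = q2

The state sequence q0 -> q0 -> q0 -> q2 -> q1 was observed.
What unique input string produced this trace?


Trace back each transition to find the symbol:
  q0 --[a]--> q0
  q0 --[a]--> q0
  q0 --[b]--> q2
  q2 --[b]--> q1

"aabb"


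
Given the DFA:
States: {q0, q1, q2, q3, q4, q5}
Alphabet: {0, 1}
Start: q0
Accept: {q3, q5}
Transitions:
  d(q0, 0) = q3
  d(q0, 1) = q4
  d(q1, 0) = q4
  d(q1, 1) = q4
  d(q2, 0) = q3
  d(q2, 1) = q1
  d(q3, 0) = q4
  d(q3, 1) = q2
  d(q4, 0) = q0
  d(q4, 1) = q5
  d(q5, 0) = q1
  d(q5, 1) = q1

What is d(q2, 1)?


Looking up transition d(q2, 1)

q1


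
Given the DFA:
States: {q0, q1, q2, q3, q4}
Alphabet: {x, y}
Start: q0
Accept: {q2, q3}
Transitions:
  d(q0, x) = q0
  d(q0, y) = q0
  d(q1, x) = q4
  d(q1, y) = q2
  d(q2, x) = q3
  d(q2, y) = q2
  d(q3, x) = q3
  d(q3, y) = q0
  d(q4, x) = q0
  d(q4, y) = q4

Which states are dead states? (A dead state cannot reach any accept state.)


Forward reachability from each state:
  q0 -> reaches {q0}, no accept state (dead)
  q1 -> reaches accept state q2 (live)
  q2 -> reaches accept state q2 (live)
  q3 -> reaches accept state q3 (live)
  q4 -> reaches {q0, q4}, no accept state (dead)

{q0, q4}


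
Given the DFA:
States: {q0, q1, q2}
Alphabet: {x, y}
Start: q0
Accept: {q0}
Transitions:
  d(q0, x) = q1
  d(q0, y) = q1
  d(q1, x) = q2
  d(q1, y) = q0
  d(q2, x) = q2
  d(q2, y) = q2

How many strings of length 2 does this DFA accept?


Enumerating all length-2 strings:
  "xx" -> q2 [reject]
  "xy" -> q0 [accept]
  "yx" -> q2 [reject]
  "yy" -> q0 [accept]

2 out of 4


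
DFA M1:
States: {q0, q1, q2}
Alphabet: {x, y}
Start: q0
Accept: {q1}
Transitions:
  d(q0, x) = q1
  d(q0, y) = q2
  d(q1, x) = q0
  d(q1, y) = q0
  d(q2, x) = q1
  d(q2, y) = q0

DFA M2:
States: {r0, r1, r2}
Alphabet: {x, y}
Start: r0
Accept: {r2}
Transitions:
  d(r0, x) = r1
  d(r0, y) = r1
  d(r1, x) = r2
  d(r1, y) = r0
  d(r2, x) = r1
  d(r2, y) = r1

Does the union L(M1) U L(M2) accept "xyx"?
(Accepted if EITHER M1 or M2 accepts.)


M1: final=q1 accepted=True
M2: final=r1 accepted=False

Yes, union accepts


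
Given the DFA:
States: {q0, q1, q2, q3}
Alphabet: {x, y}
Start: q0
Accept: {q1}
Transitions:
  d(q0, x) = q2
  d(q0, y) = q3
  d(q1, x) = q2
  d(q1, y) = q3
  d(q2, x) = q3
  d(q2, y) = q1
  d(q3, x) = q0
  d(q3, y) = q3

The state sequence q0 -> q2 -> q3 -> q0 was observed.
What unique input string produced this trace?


Trace back each transition to find the symbol:
  q0 --[x]--> q2
  q2 --[x]--> q3
  q3 --[x]--> q0

"xxx"


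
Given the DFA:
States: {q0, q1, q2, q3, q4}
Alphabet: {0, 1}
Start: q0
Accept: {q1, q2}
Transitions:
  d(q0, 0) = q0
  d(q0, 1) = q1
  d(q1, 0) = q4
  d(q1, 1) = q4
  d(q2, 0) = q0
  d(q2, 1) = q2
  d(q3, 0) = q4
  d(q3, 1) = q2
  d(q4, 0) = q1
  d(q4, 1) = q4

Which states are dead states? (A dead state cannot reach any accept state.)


Forward reachability from each state:
  q0 -> reaches accept state q1 (live)
  q1 -> reaches accept state q1 (live)
  q2 -> reaches accept state q1 (live)
  q3 -> reaches accept state q1 (live)
  q4 -> reaches accept state q1 (live)

None (all states can reach an accept state)


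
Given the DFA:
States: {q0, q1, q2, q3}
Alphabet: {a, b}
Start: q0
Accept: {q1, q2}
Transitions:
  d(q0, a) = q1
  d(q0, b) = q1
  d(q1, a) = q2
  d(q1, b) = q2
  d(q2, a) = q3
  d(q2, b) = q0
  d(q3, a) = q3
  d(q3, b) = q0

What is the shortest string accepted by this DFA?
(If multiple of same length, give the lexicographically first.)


BFS by string length (lex-first path to each state shown):
  len 0: q0<-""
  len 1: q1<-"a"
Found accept state at length 1.

"a"


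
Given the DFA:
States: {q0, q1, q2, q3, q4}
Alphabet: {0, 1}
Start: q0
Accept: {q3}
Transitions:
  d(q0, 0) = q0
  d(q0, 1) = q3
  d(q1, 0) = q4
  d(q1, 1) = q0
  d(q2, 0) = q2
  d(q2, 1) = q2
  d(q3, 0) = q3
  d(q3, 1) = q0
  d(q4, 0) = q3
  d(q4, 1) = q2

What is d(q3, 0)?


Looking up transition d(q3, 0)

q3


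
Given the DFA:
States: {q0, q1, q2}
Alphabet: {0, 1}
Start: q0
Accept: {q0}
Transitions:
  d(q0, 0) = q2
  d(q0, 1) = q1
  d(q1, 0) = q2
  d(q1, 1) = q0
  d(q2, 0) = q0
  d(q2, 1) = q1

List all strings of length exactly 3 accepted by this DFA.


All strings of length 3: 8 total
Accepted: 2

"011", "100"


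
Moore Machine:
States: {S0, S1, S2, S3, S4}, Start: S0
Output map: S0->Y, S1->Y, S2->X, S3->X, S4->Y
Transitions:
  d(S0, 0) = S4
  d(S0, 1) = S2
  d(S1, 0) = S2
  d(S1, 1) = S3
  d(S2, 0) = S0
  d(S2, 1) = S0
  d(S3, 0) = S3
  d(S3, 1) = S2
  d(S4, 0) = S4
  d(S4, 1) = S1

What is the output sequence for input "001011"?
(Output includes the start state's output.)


Start: S0 (output Y)
  --0--> S4 (output Y)
  --0--> S4 (output Y)
  --1--> S1 (output Y)
  --0--> S2 (output X)
  --1--> S0 (output Y)
  --1--> S2 (output X)

"YYYYXYX"


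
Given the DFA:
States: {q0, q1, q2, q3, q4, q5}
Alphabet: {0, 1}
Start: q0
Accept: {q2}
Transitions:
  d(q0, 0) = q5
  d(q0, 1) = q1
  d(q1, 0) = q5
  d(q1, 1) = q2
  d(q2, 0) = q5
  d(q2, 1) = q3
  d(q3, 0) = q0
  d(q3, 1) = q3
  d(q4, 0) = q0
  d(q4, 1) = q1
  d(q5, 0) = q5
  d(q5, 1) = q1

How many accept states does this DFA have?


Accept states listed: {q2}
Counting: q2(1)

1


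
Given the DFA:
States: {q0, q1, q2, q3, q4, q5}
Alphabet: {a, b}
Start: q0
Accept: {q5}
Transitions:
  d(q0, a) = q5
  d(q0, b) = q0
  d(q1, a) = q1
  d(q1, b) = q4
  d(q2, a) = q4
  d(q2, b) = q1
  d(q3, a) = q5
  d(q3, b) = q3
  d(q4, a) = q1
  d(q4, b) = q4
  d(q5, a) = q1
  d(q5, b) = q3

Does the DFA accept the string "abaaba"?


Trace: q0 -> q5 -> q3 -> q5 -> q1 -> q4 -> q1
Final state: q1
Accept states: {q5}

No, rejected (final state q1 is not an accept state)


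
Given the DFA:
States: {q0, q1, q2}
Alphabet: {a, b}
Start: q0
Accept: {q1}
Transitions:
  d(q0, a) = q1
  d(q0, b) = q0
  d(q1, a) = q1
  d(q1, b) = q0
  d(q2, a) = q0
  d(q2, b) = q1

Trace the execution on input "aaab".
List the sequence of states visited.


Input: aaab
d(q0, a) = q1
d(q1, a) = q1
d(q1, a) = q1
d(q1, b) = q0


q0 -> q1 -> q1 -> q1 -> q0


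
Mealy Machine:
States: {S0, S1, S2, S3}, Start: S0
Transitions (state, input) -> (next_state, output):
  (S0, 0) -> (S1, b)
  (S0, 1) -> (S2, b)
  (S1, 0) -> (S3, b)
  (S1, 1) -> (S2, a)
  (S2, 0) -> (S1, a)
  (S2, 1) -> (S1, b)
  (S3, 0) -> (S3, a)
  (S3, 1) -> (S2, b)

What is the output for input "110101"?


Step-by-step:
  (S0, 1) -> (S2, b)
  (S2, 1) -> (S1, b)
  (S1, 0) -> (S3, b)
  (S3, 1) -> (S2, b)
  (S2, 0) -> (S1, a)
  (S1, 1) -> (S2, a)

"bbbbaa"


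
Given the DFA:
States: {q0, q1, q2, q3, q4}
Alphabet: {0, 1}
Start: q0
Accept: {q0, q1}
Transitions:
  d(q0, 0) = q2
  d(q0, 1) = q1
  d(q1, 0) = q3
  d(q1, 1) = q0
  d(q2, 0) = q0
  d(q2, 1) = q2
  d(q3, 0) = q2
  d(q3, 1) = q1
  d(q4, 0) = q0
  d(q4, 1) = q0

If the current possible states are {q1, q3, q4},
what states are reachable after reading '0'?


Apply transition on '0' from each current state:
  d(q1, 0) = q3
  d(q3, 0) = q2
  d(q4, 0) = q0

{q0, q2, q3}


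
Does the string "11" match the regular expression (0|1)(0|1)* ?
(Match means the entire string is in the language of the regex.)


|string| = 2; first = '1'; last = '1'

Yes, "11" matches (0|1)(0|1)*


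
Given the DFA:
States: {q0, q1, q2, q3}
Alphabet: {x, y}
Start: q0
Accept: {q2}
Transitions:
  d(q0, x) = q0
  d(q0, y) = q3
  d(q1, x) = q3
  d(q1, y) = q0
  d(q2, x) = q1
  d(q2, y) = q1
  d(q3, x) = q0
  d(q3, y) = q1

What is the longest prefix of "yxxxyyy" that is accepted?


Run the DFA, marking each prefix where the state is accepting:
  "" -> q0 [reject]
  "y" -> q3 [reject]
  "yx" -> q0 [reject]
  "yxx" -> q0 [reject]
  "yxxx" -> q0 [reject]
  "yxxxy" -> q3 [reject]
  "yxxxyy" -> q1 [reject]
  "yxxxyyy" -> q0 [reject]

No prefix is accepted


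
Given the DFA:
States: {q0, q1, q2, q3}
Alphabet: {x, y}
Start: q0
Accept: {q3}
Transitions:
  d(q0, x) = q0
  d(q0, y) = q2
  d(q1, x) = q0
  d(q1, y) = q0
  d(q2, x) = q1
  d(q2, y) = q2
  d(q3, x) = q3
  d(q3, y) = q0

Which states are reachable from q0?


BFS from q0:
  layer 0: {q0}
  layer 1: {q2}
  layer 2: {q1}

{q0, q1, q2}


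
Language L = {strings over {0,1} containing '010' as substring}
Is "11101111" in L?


'010' does not occur

No, "11101111" is not in L


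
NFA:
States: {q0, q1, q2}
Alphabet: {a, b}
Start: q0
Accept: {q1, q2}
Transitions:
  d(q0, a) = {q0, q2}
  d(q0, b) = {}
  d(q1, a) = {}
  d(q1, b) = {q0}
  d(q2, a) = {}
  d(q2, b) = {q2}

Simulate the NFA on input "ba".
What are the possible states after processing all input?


Start: {q0}
  --b--> {}
  --a--> {}

{} (empty set, no valid transitions)


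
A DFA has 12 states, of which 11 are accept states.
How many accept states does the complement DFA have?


Complement swaps accept and non-accept states.
12 - 11 = 1

1


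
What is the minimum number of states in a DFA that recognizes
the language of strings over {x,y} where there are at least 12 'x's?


States: count = 0, 1, ..., 11, and a final '>= 12' state.
Total: 12 + 1 = 13. Accept = '>= 12' state.

13


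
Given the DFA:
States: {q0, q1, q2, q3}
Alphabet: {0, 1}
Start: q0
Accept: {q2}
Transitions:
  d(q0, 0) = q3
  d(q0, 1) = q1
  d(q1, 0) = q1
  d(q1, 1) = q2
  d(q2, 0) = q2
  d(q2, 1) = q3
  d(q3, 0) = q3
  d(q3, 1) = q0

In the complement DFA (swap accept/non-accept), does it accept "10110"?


Trace: q0 -> q1 -> q1 -> q2 -> q3 -> q3
Final: q3
Original accept: {q2}
Complement: q3 is not in original accept

Yes, complement accepts (original rejects)


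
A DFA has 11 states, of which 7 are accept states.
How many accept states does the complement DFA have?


Complement swaps accept and non-accept states.
11 - 7 = 4

4


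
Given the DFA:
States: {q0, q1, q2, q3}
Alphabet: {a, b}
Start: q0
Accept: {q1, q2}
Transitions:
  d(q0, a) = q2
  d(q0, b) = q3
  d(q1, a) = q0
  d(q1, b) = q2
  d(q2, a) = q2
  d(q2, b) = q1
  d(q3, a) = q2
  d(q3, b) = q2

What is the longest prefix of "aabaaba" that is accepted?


Run the DFA, marking each prefix where the state is accepting:
  "" -> q0 [reject]
  "a" -> q2 [accept]
  "aa" -> q2 [accept]
  "aab" -> q1 [accept]
  "aaba" -> q0 [reject]
  "aabaa" -> q2 [accept]
  "aabaab" -> q1 [accept]
  "aabaaba" -> q0 [reject]

"aabaab"


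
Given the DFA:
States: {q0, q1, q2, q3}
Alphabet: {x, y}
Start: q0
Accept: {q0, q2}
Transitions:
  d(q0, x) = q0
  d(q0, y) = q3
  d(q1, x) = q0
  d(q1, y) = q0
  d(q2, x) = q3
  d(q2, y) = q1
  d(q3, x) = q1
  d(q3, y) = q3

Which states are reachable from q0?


BFS from q0:
  layer 0: {q0}
  layer 1: {q3}
  layer 2: {q1}

{q0, q1, q3}


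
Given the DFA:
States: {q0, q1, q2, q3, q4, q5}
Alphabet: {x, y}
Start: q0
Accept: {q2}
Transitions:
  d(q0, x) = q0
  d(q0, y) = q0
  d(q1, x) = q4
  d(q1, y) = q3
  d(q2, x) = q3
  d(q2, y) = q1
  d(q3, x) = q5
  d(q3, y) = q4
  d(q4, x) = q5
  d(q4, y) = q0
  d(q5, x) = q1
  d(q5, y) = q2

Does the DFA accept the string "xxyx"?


Trace: q0 -> q0 -> q0 -> q0 -> q0
Final state: q0
Accept states: {q2}

No, rejected (final state q0 is not an accept state)


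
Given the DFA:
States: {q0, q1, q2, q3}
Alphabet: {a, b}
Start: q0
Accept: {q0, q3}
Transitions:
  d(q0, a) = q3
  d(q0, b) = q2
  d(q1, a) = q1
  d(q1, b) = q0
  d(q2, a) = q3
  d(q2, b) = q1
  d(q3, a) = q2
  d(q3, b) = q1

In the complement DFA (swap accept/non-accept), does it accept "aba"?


Trace: q0 -> q3 -> q1 -> q1
Final: q1
Original accept: {q0, q3}
Complement: q1 is not in original accept

Yes, complement accepts (original rejects)


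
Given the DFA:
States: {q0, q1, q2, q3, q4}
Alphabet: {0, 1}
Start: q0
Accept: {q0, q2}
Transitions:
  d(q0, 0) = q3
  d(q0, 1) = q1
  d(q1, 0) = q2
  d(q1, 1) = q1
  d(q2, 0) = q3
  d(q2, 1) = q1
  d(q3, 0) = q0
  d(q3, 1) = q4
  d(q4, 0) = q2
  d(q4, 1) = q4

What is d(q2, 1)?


Looking up transition d(q2, 1)

q1


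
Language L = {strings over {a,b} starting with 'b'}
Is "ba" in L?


first symbol = 'b'

Yes, "ba" is in L


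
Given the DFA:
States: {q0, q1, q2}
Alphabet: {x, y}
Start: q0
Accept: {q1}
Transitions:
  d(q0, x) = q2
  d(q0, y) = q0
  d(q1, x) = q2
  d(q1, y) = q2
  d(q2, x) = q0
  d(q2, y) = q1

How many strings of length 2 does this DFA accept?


Enumerating all length-2 strings:
  "xx" -> q0 [reject]
  "xy" -> q1 [accept]
  "yx" -> q2 [reject]
  "yy" -> q0 [reject]

1 out of 4


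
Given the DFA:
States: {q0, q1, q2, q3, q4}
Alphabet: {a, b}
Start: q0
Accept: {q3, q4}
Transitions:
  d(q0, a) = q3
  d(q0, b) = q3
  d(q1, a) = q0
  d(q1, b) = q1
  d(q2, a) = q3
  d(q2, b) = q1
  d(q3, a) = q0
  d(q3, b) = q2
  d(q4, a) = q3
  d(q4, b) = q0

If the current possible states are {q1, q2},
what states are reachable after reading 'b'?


Apply transition on 'b' from each current state:
  d(q1, b) = q1
  d(q2, b) = q1

{q1}


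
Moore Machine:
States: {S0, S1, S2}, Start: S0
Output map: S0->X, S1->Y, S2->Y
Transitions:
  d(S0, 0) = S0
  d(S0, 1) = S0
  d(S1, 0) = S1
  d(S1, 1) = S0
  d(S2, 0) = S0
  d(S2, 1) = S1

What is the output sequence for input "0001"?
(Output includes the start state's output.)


Start: S0 (output X)
  --0--> S0 (output X)
  --0--> S0 (output X)
  --0--> S0 (output X)
  --1--> S0 (output X)

"XXXXX"


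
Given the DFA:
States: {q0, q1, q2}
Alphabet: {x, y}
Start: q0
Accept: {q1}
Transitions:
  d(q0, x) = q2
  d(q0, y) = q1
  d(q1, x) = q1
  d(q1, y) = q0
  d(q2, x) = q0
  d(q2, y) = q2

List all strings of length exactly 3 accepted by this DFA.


All strings of length 3: 8 total
Accepted: 3

"xxy", "yxx", "yyy"


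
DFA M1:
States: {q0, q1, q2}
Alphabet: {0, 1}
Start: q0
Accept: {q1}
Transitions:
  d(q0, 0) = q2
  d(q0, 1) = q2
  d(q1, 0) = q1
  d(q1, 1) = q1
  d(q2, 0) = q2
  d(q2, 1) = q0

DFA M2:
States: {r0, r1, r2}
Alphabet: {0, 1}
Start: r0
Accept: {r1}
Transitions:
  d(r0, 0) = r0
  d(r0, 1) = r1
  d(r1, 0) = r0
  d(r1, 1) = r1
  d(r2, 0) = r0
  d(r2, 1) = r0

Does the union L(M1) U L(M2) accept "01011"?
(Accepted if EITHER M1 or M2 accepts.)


M1: final=q2 accepted=False
M2: final=r1 accepted=True

Yes, union accepts


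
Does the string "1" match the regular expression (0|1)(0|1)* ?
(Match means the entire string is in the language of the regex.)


|string| = 1; first = '1'; last = '1'

Yes, "1" matches (0|1)(0|1)*


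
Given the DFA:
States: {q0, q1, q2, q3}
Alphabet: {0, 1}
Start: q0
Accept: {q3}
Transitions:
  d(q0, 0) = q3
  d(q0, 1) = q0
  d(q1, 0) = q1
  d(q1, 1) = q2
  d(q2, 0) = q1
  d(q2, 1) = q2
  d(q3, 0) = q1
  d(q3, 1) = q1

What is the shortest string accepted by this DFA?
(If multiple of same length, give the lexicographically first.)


BFS by string length (lex-first path to each state shown):
  len 0: q0<-""
  len 1: q0<-"1", q3<-"0"
Found accept state at length 1.

"0"


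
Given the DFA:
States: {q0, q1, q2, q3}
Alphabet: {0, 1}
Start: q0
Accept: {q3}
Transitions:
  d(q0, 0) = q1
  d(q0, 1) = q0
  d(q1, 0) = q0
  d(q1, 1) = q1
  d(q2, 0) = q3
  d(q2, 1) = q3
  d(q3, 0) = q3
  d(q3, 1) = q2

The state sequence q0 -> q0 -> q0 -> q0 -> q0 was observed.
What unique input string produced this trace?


Trace back each transition to find the symbol:
  q0 --[1]--> q0
  q0 --[1]--> q0
  q0 --[1]--> q0
  q0 --[1]--> q0

"1111"


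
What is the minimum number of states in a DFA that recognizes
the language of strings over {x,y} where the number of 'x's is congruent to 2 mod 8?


States track (count of 'x') mod 8.
Need 8 states: one per remainder 0..7; accept = remainder 2.

8


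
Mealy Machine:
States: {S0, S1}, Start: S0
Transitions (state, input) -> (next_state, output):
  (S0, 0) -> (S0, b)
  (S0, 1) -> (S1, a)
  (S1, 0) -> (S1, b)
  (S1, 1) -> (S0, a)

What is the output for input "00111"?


Step-by-step:
  (S0, 0) -> (S0, b)
  (S0, 0) -> (S0, b)
  (S0, 1) -> (S1, a)
  (S1, 1) -> (S0, a)
  (S0, 1) -> (S1, a)

"bbaaa"


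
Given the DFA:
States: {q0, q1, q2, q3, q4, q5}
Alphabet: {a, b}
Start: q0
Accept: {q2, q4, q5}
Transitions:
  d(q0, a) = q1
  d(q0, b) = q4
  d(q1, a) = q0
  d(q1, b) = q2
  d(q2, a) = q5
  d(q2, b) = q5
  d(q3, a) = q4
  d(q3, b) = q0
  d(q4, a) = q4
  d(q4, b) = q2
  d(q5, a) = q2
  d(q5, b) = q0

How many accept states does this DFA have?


Accept states listed: {q2, q4, q5}
Counting: q2(1) q4(2) q5(3)

3


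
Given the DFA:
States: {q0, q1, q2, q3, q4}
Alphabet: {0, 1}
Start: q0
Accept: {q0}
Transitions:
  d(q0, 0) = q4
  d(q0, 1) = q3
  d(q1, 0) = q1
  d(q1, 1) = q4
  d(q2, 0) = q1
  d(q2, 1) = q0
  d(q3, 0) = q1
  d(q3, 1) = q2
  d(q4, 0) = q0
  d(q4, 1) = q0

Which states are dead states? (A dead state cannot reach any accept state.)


Forward reachability from each state:
  q0 -> reaches accept state q0 (live)
  q1 -> reaches accept state q0 (live)
  q2 -> reaches accept state q0 (live)
  q3 -> reaches accept state q0 (live)
  q4 -> reaches accept state q0 (live)

None (all states can reach an accept state)


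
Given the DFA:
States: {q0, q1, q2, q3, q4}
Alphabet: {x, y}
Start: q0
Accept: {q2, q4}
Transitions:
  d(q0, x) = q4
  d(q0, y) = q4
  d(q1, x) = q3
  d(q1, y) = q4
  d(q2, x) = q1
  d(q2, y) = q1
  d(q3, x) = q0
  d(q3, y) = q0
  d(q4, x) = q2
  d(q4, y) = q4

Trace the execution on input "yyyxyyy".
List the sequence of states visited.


Input: yyyxyyy
d(q0, y) = q4
d(q4, y) = q4
d(q4, y) = q4
d(q4, x) = q2
d(q2, y) = q1
d(q1, y) = q4
d(q4, y) = q4


q0 -> q4 -> q4 -> q4 -> q2 -> q1 -> q4 -> q4


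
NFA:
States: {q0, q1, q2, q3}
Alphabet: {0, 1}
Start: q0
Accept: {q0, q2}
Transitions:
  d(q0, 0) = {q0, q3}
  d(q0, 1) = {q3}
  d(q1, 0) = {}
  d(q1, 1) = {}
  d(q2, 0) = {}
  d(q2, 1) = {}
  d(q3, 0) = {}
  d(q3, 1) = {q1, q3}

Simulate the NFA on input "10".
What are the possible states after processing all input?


Start: {q0}
  --1--> {q3}
  --0--> {}

{} (empty set, no valid transitions)


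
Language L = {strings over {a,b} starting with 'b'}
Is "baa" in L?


first symbol = 'b'

Yes, "baa" is in L


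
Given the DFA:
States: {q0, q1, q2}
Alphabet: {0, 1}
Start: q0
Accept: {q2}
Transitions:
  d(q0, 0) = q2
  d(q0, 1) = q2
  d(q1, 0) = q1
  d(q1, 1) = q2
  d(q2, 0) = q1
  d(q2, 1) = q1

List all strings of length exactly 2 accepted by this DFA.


All strings of length 2: 4 total
Accepted: 0

None


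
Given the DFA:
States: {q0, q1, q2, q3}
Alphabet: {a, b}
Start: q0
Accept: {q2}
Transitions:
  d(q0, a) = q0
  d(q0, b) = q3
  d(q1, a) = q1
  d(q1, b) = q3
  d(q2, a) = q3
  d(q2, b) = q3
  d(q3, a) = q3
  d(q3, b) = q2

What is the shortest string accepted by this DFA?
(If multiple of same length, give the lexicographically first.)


BFS by string length (lex-first path to each state shown):
  len 0: q0<-""
  len 1: q0<-"a", q3<-"b"
  len 2: q0<-"aa", q2<-"bb", q3<-"ab"
Found accept state at length 2.

"bb"


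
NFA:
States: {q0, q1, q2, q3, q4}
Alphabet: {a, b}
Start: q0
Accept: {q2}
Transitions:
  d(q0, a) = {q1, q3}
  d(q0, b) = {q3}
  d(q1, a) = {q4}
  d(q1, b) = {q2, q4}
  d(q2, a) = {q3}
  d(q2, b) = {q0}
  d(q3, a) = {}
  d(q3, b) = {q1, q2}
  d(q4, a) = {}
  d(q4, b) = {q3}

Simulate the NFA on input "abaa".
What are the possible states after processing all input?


Start: {q0}
  --a--> {q1, q3}
  --b--> {q1, q2, q4}
  --a--> {q3, q4}
  --a--> {}

{} (empty set, no valid transitions)


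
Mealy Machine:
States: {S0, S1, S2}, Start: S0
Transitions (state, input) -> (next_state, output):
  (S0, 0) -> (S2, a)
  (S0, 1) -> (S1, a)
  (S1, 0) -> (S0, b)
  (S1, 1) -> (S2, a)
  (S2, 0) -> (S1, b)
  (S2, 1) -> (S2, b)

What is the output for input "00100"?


Step-by-step:
  (S0, 0) -> (S2, a)
  (S2, 0) -> (S1, b)
  (S1, 1) -> (S2, a)
  (S2, 0) -> (S1, b)
  (S1, 0) -> (S0, b)

"ababb"


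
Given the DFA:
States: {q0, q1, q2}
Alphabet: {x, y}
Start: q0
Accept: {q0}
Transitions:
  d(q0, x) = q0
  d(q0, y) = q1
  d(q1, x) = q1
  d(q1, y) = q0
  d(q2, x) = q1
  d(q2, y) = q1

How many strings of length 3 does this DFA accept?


Enumerating all length-3 strings:
  "xxx" -> q0 [accept]
  "xxy" -> q1 [reject]
  "xyx" -> q1 [reject]
  "xyy" -> q0 [accept]
  "yxx" -> q1 [reject]
  "yxy" -> q0 [accept]
  "yyx" -> q0 [accept]
  "yyy" -> q1 [reject]

4 out of 8


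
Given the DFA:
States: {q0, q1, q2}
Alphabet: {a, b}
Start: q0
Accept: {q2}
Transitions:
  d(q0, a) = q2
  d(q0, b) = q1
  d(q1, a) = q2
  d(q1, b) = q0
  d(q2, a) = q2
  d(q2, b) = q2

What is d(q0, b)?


Looking up transition d(q0, b)

q1


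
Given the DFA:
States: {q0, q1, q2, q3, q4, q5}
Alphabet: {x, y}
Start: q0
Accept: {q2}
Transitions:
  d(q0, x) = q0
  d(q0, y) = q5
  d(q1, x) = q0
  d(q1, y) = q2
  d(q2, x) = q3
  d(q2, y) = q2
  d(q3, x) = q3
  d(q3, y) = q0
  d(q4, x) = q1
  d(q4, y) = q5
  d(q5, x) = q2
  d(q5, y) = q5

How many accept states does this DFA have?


Accept states listed: {q2}
Counting: q2(1)

1


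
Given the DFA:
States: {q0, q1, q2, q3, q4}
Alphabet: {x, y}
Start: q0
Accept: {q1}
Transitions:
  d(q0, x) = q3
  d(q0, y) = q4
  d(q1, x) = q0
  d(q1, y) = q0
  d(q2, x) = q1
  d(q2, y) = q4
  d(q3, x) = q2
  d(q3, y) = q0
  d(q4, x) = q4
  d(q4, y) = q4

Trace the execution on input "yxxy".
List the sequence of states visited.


Input: yxxy
d(q0, y) = q4
d(q4, x) = q4
d(q4, x) = q4
d(q4, y) = q4


q0 -> q4 -> q4 -> q4 -> q4


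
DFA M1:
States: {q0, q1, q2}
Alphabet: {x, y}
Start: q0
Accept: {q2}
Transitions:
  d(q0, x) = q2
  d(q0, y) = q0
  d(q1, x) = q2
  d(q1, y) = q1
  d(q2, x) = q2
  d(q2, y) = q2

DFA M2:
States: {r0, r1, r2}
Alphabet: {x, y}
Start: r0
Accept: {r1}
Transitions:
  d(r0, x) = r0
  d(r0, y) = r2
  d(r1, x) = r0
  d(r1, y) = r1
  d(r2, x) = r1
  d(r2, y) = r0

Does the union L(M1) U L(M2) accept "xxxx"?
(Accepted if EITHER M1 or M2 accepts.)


M1: final=q2 accepted=True
M2: final=r0 accepted=False

Yes, union accepts


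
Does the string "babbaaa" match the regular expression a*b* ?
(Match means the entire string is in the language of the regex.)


|string| = 7; first = 'b'; last = 'a'

No, "babbaaa" does not match a*b*


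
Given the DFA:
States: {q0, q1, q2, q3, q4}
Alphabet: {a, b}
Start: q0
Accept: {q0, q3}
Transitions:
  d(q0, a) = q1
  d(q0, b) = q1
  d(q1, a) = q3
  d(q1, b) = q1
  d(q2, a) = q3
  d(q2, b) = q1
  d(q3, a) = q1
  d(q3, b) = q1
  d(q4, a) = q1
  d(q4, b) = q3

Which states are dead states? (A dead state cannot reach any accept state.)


Forward reachability from each state:
  q0 -> reaches accept state q0 (live)
  q1 -> reaches accept state q3 (live)
  q2 -> reaches accept state q3 (live)
  q3 -> reaches accept state q3 (live)
  q4 -> reaches accept state q3 (live)

None (all states can reach an accept state)


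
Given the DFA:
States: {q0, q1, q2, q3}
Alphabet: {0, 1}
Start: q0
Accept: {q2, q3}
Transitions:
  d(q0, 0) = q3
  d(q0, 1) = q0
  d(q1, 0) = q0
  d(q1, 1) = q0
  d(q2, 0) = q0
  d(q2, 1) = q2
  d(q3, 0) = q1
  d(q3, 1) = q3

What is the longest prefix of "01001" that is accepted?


Run the DFA, marking each prefix where the state is accepting:
  "" -> q0 [reject]
  "0" -> q3 [accept]
  "01" -> q3 [accept]
  "010" -> q1 [reject]
  "0100" -> q0 [reject]
  "01001" -> q0 [reject]

"01"


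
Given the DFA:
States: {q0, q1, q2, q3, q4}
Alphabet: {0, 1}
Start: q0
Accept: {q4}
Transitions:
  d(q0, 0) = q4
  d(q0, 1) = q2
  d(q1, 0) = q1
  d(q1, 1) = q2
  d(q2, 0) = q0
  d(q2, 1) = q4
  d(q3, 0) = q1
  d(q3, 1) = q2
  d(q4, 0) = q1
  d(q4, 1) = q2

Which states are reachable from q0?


BFS from q0:
  layer 0: {q0}
  layer 1: {q2, q4}
  layer 2: {q1}

{q0, q1, q2, q4}


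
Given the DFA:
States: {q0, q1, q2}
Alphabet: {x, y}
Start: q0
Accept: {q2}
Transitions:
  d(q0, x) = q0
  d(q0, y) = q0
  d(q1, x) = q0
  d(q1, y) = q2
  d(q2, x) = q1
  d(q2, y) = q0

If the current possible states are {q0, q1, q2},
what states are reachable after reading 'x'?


Apply transition on 'x' from each current state:
  d(q0, x) = q0
  d(q1, x) = q0
  d(q2, x) = q1

{q0, q1}


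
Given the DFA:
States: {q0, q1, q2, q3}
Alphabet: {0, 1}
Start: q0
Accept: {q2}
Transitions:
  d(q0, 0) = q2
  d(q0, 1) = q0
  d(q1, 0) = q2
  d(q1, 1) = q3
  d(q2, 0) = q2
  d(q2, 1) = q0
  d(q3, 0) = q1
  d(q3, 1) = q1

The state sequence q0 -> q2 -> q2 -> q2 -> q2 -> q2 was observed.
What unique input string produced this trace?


Trace back each transition to find the symbol:
  q0 --[0]--> q2
  q2 --[0]--> q2
  q2 --[0]--> q2
  q2 --[0]--> q2
  q2 --[0]--> q2

"00000"


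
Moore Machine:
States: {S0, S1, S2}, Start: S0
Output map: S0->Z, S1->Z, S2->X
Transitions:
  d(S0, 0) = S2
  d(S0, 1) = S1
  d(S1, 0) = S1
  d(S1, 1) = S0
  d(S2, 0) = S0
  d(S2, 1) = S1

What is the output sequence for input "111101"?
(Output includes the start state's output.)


Start: S0 (output Z)
  --1--> S1 (output Z)
  --1--> S0 (output Z)
  --1--> S1 (output Z)
  --1--> S0 (output Z)
  --0--> S2 (output X)
  --1--> S1 (output Z)

"ZZZZZXZ"


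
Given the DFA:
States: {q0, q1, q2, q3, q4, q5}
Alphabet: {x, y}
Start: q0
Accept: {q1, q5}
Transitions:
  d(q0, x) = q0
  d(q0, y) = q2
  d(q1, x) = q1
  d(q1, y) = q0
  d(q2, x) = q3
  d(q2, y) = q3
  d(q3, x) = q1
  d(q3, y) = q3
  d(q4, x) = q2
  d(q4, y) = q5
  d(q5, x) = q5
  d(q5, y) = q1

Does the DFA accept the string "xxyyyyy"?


Trace: q0 -> q0 -> q0 -> q2 -> q3 -> q3 -> q3 -> q3
Final state: q3
Accept states: {q1, q5}

No, rejected (final state q3 is not an accept state)


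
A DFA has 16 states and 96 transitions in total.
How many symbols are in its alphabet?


Each state has exactly one transition per symbol.
|alphabet| = transitions / states = 96 / 16 = 6

6


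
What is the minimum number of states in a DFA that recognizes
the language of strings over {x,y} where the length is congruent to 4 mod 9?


States track (length) mod 9.
Need 9 states: one per remainder 0..8; accept = remainder 4.

9


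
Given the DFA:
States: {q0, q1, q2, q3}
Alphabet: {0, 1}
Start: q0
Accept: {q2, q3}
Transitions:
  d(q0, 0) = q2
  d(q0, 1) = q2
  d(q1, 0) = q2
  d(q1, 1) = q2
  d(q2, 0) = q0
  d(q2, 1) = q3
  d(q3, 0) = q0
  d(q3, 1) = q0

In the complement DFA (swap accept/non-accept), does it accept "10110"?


Trace: q0 -> q2 -> q0 -> q2 -> q3 -> q0
Final: q0
Original accept: {q2, q3}
Complement: q0 is not in original accept

Yes, complement accepts (original rejects)


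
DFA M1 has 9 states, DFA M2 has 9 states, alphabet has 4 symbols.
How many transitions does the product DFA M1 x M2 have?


Product DFA has 9 * 9 = 81 states.
Each has 4 transitions: 81 * 4 = 324

324


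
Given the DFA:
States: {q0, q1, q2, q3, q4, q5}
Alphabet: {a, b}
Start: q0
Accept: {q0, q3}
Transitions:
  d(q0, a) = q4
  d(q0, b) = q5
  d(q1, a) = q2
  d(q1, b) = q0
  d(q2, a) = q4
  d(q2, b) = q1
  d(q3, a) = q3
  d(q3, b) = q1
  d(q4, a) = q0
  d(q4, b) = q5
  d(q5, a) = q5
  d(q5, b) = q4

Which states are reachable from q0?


BFS from q0:
  layer 0: {q0}
  layer 1: {q4, q5}

{q0, q4, q5}


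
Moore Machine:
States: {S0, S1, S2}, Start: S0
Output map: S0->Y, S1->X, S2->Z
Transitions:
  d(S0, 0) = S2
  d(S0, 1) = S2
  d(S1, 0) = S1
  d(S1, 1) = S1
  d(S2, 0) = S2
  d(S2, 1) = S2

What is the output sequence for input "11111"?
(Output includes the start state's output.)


Start: S0 (output Y)
  --1--> S2 (output Z)
  --1--> S2 (output Z)
  --1--> S2 (output Z)
  --1--> S2 (output Z)
  --1--> S2 (output Z)

"YZZZZZ"


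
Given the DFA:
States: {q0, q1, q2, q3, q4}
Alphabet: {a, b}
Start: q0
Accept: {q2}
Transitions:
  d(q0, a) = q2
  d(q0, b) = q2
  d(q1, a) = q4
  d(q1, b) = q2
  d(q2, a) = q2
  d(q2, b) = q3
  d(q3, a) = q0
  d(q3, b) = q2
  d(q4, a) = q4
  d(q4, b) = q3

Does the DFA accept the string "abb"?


Trace: q0 -> q2 -> q3 -> q2
Final state: q2
Accept states: {q2}

Yes, accepted (final state q2 is an accept state)


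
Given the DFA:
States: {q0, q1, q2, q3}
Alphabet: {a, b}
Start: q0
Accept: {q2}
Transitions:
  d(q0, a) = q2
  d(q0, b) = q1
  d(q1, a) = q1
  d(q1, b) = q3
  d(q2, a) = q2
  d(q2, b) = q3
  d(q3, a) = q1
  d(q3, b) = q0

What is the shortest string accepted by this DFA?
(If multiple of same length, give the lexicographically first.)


BFS by string length (lex-first path to each state shown):
  len 0: q0<-""
  len 1: q1<-"b", q2<-"a"
Found accept state at length 1.

"a"


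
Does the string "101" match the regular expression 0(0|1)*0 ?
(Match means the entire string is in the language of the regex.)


|string| = 3; first = '1'; last = '1'

No, "101" does not match 0(0|1)*0


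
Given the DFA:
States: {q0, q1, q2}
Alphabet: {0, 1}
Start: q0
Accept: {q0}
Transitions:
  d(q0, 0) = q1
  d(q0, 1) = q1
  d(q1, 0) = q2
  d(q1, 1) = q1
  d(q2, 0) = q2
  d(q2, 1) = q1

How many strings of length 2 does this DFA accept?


Enumerating all length-2 strings:
  "00" -> q2 [reject]
  "01" -> q1 [reject]
  "10" -> q2 [reject]
  "11" -> q1 [reject]

0 out of 4


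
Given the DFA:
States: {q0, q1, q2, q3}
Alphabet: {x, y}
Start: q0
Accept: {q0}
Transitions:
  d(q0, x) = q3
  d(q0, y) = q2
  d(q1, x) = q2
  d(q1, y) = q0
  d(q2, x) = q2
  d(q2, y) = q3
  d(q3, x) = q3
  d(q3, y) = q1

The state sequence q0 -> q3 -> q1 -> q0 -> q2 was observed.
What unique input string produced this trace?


Trace back each transition to find the symbol:
  q0 --[x]--> q3
  q3 --[y]--> q1
  q1 --[y]--> q0
  q0 --[y]--> q2

"xyyy"


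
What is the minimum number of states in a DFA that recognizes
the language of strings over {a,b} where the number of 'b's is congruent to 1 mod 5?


States track (count of 'b') mod 5.
Need 5 states: one per remainder 0..4; accept = remainder 1.

5


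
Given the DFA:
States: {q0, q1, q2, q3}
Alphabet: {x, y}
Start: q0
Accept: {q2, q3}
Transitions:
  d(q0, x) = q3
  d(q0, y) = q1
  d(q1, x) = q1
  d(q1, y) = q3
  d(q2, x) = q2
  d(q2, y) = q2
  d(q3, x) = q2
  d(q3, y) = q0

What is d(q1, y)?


Looking up transition d(q1, y)

q3


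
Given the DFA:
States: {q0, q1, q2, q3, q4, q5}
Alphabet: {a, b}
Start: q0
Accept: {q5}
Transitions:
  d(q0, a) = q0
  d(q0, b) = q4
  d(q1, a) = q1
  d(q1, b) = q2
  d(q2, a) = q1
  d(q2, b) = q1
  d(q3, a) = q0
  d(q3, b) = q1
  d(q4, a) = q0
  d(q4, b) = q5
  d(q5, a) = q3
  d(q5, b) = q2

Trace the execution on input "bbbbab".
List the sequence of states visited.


Input: bbbbab
d(q0, b) = q4
d(q4, b) = q5
d(q5, b) = q2
d(q2, b) = q1
d(q1, a) = q1
d(q1, b) = q2


q0 -> q4 -> q5 -> q2 -> q1 -> q1 -> q2


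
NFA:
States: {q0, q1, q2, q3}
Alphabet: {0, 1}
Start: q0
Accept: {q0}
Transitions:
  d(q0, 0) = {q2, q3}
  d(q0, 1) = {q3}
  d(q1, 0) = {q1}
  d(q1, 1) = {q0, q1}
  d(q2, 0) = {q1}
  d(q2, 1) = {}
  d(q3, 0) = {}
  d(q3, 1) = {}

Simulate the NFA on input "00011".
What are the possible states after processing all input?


Start: {q0}
  --0--> {q2, q3}
  --0--> {q1}
  --0--> {q1}
  --1--> {q0, q1}
  --1--> {q0, q1, q3}

{q0, q1, q3}


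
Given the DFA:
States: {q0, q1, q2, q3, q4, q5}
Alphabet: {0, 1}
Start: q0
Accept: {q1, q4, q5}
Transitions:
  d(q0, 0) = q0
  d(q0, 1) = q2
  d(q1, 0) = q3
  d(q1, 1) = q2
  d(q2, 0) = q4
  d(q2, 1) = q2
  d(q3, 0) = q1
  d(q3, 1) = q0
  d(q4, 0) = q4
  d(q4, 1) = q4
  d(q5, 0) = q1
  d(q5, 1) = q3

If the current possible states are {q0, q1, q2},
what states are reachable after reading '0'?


Apply transition on '0' from each current state:
  d(q0, 0) = q0
  d(q1, 0) = q3
  d(q2, 0) = q4

{q0, q3, q4}


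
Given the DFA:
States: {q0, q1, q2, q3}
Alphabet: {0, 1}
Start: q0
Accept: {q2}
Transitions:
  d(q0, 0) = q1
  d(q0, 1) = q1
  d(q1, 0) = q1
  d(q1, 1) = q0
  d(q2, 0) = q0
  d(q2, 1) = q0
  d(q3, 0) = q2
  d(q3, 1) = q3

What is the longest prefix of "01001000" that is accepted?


Run the DFA, marking each prefix where the state is accepting:
  "" -> q0 [reject]
  "0" -> q1 [reject]
  "01" -> q0 [reject]
  "010" -> q1 [reject]
  "0100" -> q1 [reject]
  "01001" -> q0 [reject]
  "010010" -> q1 [reject]
  "0100100" -> q1 [reject]
  "01001000" -> q1 [reject]

No prefix is accepted


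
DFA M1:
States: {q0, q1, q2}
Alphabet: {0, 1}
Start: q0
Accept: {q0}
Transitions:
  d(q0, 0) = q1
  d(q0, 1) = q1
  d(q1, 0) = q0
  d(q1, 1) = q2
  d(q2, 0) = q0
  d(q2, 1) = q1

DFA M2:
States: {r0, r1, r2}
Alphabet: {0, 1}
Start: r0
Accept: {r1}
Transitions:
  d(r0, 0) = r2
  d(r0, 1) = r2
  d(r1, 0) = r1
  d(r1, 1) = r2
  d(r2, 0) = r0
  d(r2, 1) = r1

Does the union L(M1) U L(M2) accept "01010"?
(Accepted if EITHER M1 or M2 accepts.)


M1: final=q0 accepted=True
M2: final=r0 accepted=False

Yes, union accepts


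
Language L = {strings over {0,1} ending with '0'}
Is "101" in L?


last symbol = '1'

No, "101" is not in L


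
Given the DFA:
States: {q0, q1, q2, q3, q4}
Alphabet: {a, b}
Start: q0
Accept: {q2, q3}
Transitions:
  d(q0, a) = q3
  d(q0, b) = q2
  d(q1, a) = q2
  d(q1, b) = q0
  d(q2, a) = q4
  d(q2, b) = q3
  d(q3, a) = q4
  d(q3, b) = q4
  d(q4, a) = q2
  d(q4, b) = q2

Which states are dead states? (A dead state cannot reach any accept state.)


Forward reachability from each state:
  q0 -> reaches accept state q2 (live)
  q1 -> reaches accept state q2 (live)
  q2 -> reaches accept state q2 (live)
  q3 -> reaches accept state q2 (live)
  q4 -> reaches accept state q2 (live)

None (all states can reach an accept state)


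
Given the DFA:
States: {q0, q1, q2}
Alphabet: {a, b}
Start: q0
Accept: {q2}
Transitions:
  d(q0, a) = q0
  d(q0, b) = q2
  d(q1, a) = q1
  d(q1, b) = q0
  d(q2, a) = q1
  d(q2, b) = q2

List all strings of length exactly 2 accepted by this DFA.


All strings of length 2: 4 total
Accepted: 2

"ab", "bb"


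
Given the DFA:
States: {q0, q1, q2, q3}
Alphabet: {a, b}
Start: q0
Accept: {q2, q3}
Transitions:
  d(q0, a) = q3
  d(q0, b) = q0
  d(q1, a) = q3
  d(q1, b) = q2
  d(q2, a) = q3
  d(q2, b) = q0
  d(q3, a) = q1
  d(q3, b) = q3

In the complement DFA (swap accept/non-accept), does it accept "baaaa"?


Trace: q0 -> q0 -> q3 -> q1 -> q3 -> q1
Final: q1
Original accept: {q2, q3}
Complement: q1 is not in original accept

Yes, complement accepts (original rejects)


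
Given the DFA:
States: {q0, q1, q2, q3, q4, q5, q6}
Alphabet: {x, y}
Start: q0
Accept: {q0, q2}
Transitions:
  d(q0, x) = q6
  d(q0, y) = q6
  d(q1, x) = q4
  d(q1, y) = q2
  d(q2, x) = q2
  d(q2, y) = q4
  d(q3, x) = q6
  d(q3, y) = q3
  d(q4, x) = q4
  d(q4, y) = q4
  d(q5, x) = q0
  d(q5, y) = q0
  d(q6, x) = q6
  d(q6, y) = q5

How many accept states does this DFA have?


Accept states listed: {q0, q2}
Counting: q0(1) q2(2)

2


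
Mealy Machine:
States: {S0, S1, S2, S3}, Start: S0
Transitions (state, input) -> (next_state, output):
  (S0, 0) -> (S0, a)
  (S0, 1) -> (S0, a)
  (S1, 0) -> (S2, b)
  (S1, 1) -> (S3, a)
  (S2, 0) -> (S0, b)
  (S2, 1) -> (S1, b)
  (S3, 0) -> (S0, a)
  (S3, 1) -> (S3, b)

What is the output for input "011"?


Step-by-step:
  (S0, 0) -> (S0, a)
  (S0, 1) -> (S0, a)
  (S0, 1) -> (S0, a)

"aaa"


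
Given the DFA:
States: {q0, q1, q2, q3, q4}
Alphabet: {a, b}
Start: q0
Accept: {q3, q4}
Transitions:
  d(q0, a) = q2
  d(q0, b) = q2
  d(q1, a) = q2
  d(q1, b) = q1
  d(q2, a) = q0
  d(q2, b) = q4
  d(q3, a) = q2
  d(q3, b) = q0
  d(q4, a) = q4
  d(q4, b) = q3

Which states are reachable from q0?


BFS from q0:
  layer 0: {q0}
  layer 1: {q2}
  layer 2: {q4}
  layer 3: {q3}

{q0, q2, q3, q4}


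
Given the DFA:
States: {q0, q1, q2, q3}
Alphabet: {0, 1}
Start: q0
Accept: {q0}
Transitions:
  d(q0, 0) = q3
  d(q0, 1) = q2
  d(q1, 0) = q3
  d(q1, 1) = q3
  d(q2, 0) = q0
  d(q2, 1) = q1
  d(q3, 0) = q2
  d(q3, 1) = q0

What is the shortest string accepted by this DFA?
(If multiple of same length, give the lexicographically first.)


BFS by string length (lex-first path to each state shown):
  len 0: q0<-""
Found accept state at length 0.

"" (empty string)
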